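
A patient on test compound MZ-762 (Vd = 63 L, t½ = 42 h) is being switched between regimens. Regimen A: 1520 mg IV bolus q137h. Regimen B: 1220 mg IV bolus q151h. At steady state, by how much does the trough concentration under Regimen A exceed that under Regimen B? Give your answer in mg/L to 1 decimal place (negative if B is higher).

1.1 mg/L

Regimen A: f = (1/2)^(137/42) ≈ 0.1042; Cmin,ss = (1520/63)·f/(1−f) ≈ 2.806 mg/L.
Regimen B: f = (1/2)^(151/42) ≈ 0.0827; Cmin,ss = (1220/63)·f/(1−f) ≈ 1.746 mg/L.
Difference ≈ 2.806 − 1.746 ≈ 1.060 mg/L.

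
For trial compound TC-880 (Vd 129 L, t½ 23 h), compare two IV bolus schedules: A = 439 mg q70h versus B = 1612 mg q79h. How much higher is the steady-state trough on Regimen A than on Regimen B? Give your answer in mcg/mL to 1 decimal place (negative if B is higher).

-0.8 mcg/mL

Regimen A: f = (1/2)^(70/23) ≈ 0.1213; Cmin,ss = (439/129)·f/(1−f) ≈ 0.470 mcg/mL.
Regimen B: f = (1/2)^(79/23) ≈ 0.0925; Cmin,ss = (1612/129)·f/(1−f) ≈ 1.274 mcg/mL.
Difference ≈ 0.470 − 1.274 ≈ -0.804 mcg/mL.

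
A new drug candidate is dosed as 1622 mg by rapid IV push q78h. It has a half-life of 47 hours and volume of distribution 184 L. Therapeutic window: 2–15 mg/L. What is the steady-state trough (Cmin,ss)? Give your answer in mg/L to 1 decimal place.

k = ln2/t½ = ln2/47 ≈ 0.014748 h⁻¹; fraction remaining f = e^(−kτ) = e^(−0.014748×78) ≈ 0.3165.
Accumulation ratio R = 1/(1 − f) ≈ 1/0.6835 ≈ 1.4631.
Each bolus raises the concentration by D/Vd = 1622/184 ≈ 8.815 mg/L.
Steady-state peak Cmax,ss = C₀·R ≈ 8.815 × 1.4631 ≈ 12.897 mg/L.
Steady-state trough Cmin,ss = Cmax,ss·f ≈ 12.897 × 0.3165 ≈ 4.082 mg/L.
Trough 4.1 mg/L vs MEC 2 mg/L: adequate.

4.1 mg/L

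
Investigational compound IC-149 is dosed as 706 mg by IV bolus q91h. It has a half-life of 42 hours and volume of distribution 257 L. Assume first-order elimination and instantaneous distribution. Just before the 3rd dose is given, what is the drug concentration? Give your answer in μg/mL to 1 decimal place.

0.7 μg/mL

f = (1/2)^(τ/t½) = (1/2)^(91/42) ≈ 0.2227.
C₀ = D/Vd = 706/257 ≈ 2.747 μg/mL.
Before the 3rd dose, 2 doses have been given. Superposition: Cmin = C₀·(f + f²).
≈ 2.747 × (0.2227 + 0.0496) ≈ 2.747 × 0.2723 ≈ 0.748 μg/mL.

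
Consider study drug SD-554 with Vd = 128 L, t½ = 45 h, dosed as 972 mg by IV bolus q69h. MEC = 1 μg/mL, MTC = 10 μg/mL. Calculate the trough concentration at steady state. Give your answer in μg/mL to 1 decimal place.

4.0 μg/mL

k = ln2/t½ = ln2/45 ≈ 0.015403 h⁻¹; fraction remaining f = e^(−kτ) = e^(−0.015403×69) ≈ 0.3455.
Single-dose peak C₀ = D/Vd = 972/128 ≈ 7.594 μg/mL.
Steady-state trough Cmin,ss = C₀·f/(1−f) ≈ 7.594 × 0.3455/0.6545 ≈ 4.009 μg/mL.
Trough 4.0 μg/mL vs MEC 1 μg/mL: adequate.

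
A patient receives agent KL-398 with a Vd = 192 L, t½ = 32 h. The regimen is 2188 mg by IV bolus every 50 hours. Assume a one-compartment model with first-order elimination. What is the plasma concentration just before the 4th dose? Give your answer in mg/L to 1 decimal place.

5.6 mg/L

f = (1/2)^(τ/t½) = (1/2)^(50/32) ≈ 0.3386.
C₀ = D/Vd = 2188/192 ≈ 11.396 mg/L.
Before the 4th dose, 3 doses have been given. Superposition: Cmin = C₀·(f + f² + … + f^3).
≈ 11.396 × (0.3386 + 0.1146 + 0.0388) ≈ 11.396 × 0.4920 ≈ 5.607 mg/L.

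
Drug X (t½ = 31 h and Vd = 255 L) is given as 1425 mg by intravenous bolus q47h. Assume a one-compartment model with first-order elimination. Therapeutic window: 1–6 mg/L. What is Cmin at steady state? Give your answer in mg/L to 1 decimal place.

Over one 47-h interval, 47/31 ≈ 1.5161 half-lives elapse, leaving f ≈ 0.3496 of each dose.
Each bolus raises the concentration by D/Vd = 1425/255 ≈ 5.588 mg/L.
Steady-state trough Cmin,ss = C₀·f/(1−f) ≈ 5.588 × 0.3496/0.6504 ≈ 3.004 mg/L.
Trough 3.0 mg/L vs MEC 1 mg/L: adequate.

3.0 mg/L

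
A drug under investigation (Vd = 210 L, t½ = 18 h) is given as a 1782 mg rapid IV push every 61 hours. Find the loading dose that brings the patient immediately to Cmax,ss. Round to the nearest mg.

1970 mg

f = (1/2)^(61/18) ≈ 0.095465; accumulation ratio R = 1/(1−f) ≈ 1.10554.
Loading dose to hit Cmax,ss on first dose: D_load = D_maint·R ≈ 1782 × 1.10554 ≈ 1970.07 mg.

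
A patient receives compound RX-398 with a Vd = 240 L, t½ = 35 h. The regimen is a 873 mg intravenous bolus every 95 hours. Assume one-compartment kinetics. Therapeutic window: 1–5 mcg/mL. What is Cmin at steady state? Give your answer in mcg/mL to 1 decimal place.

0.7 mcg/mL

Over one 95-h interval, 95/35 ≈ 2.7143 half-lives elapse, leaving f ≈ 0.1524 of each dose.
At steady state, accumulation factor R = 1/(1 − e^(−kτ)) ≈ 1.1798.
Each bolus raises the concentration by D/Vd = 873/240 ≈ 3.638 mcg/mL.
Steady-state peak Cmax,ss = C₀·R ≈ 3.638 × 1.1798 ≈ 4.292 mcg/mL.
Steady-state trough Cmin,ss = Cmax,ss·f ≈ 4.292 × 0.1524 ≈ 0.654 mcg/mL.
Trough 0.7 mcg/mL vs MEC 1 mcg/mL: subtherapeutic.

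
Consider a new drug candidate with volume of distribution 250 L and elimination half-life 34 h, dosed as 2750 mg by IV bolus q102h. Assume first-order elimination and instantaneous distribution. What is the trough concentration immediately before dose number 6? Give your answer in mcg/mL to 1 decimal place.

1.6 mcg/mL

f = (1/2)^(τ/t½) = (1/2)^(102/34) ≈ 0.1250.
C₀ = D/Vd = 2750/250 ≈ 11.000 mcg/mL.
Before the 6th dose, 5 doses have been given. Superposition: Cmin = C₀·(f + f² + … + f^5).
≈ 11.000 × (0.1250 + 0.0156 + 0.0020 + 0.0002 + 0.0000) ≈ 11.000 × 0.1428 ≈ 1.571 mcg/mL.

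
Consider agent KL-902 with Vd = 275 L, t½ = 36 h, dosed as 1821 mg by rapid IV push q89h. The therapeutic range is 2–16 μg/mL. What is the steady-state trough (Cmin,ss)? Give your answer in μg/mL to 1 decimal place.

1.5 μg/mL

Over one 89-h interval, 89/36 ≈ 2.4722 half-lives elapse, leaving f ≈ 0.1802 of each dose.
Accumulation ratio R = 1/(1 − f) ≈ 1/0.8198 ≈ 1.2198.
Each bolus raises the concentration by D/Vd = 1821/275 ≈ 6.622 μg/mL.
Cmax,ss = C₀/(1 − f) ≈ 6.622/0.8198 ≈ 8.078 μg/mL.
Steady-state trough Cmin,ss = Cmax,ss·f ≈ 8.078 × 0.1802 ≈ 1.456 μg/mL.
Trough 1.5 μg/mL vs MEC 2 μg/mL: subtherapeutic.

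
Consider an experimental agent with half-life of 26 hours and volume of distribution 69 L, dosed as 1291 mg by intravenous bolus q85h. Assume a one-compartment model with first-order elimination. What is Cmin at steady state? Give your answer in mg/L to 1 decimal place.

2.2 mg/L

Over one 85-h interval, 85/26 ≈ 3.2692 half-lives elapse, leaving f ≈ 0.1037 of each dose.
Each bolus raises the concentration by D/Vd = 1291/69 ≈ 18.710 mg/L.
Steady-state trough Cmin,ss = C₀·f/(1−f) ≈ 18.710 × 0.1037/0.8963 ≈ 2.165 mg/L.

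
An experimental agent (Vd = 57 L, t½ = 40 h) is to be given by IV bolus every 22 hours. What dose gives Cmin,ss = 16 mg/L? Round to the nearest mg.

423 mg

τ/t½ = 22/40 ≈ 0.55, so f = (1/2)^(22/40) ≈ 0.683020.
Cmin,ss = (D/Vd)·f/(1−f), so D = Cmin,ss·Vd·(1−f)/f.
D = 16 × 57 × (1−f)/f ≈ 16 × 57 × 0.46409 ≈ 423.25 mg.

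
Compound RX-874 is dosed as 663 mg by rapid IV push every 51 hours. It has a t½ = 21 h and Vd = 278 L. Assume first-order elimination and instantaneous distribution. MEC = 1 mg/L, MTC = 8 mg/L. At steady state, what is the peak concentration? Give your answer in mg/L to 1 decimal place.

2.9 mg/L

Over one 51-h interval, 51/21 ≈ 2.4286 half-lives elapse, leaving f ≈ 0.1857 of each dose.
At steady state, accumulation factor R = 1/(1 − e^(−kτ)) ≈ 1.2280.
Each bolus raises the concentration by D/Vd = 663/278 ≈ 2.385 mg/L.
Cmax,ss = C₀/(1 − f) ≈ 2.385/0.8143 ≈ 2.929 mg/L.
Peak 2.9 mg/L vs MTC 8 mg/L: below toxic threshold.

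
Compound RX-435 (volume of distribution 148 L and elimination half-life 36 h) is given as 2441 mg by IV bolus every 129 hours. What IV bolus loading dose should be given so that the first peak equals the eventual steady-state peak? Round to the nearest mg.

f = (1/2)^(129/36) ≈ 0.083427; accumulation ratio R = 1/(1−f) ≈ 1.09102.
Loading dose to hit Cmax,ss on first dose: D_load = D_maint·R ≈ 2441 × 1.09102 ≈ 2663.18 mg.

2663 mg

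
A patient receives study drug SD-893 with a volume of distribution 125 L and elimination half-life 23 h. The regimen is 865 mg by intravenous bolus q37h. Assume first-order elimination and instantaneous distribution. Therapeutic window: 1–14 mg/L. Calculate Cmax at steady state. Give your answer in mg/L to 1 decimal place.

k = ln2/t½ = ln2/23 ≈ 0.030137 h⁻¹; fraction remaining f = e^(−kτ) = e^(−0.030137×37) ≈ 0.3279.
Accumulation ratio R = 1/(1 − f) ≈ 1/0.6721 ≈ 1.4879.
Each bolus raises the concentration by D/Vd = 865/125 ≈ 6.920 mg/L.
Cmax,ss = C₀/(1 − f) ≈ 6.920/0.6721 ≈ 10.296 mg/L.
Peak 10.3 mg/L vs MTC 14 mg/L: below toxic threshold.

10.3 mg/L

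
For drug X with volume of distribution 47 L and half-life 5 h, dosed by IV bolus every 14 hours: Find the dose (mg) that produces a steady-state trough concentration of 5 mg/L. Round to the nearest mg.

τ/t½ = 14/5 ≈ 2.8, so f = (1/2)^(14/5) ≈ 0.143587.
Cmin,ss = (D/Vd)·f/(1−f), so D = Cmin,ss·Vd·(1−f)/f.
D = 5 × 47 × (1−f)/f ≈ 5 × 47 × 5.96442 ≈ 1401.64 mg.

1402 mg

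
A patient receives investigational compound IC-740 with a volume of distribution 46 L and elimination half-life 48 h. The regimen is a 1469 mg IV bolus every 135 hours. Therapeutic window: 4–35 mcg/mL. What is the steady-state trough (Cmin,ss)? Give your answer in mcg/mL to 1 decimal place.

k = ln2/t½ = ln2/48 ≈ 0.014441 h⁻¹; fraction remaining f = e^(−kτ) = e^(−0.014441×135) ≈ 0.1423.
At steady state, accumulation factor R = 1/(1 − e^(−kτ)) ≈ 1.1659.
Each bolus raises the concentration by D/Vd = 1469/46 ≈ 31.935 mcg/mL.
Cmax,ss = C₀/(1 − f) ≈ 31.935/0.8577 ≈ 37.233 mcg/mL.
One interval later, Cmin,ss = Cmax,ss·e^(−kτ) ≈ 37.233 × 0.1423 ≈ 5.298 mcg/mL.
Trough 5.3 mcg/mL vs MEC 4 mcg/mL: adequate.

5.3 mcg/mL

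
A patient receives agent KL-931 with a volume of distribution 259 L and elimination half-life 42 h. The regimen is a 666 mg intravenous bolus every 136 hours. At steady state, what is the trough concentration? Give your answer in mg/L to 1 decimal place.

0.3 mg/L

τ/t½ = 136/42 ≈ 3.2381, so fraction remaining f = (1/2)^(136/42) ≈ 0.1060.
Each bolus raises the concentration by D/Vd = 666/259 ≈ 2.571 mg/L.
Steady-state trough Cmin,ss = C₀·f/(1−f) ≈ 2.571 × 0.1060/0.8940 ≈ 0.305 mg/L.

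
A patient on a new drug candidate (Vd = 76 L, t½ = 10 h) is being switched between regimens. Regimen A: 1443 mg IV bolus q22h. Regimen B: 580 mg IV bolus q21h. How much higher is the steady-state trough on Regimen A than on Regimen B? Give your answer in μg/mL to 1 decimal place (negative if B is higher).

3.0 μg/mL

Regimen A: f = (1/2)^(22/10) ≈ 0.2176; Cmin,ss = (1443/76)·f/(1−f) ≈ 5.281 μg/mL.
Regimen B: f = (1/2)^(21/10) ≈ 0.2333; Cmin,ss = (580/76)·f/(1−f) ≈ 2.322 μg/mL.
Difference ≈ 5.281 − 2.322 ≈ 2.959 μg/mL.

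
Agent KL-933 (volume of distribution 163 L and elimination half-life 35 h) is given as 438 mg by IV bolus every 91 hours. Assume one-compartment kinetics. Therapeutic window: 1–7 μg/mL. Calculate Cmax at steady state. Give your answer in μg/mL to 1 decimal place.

Over one 91-h interval, 91/35 ≈ 2.6 half-lives elapse, leaving f ≈ 0.1649 of each dose.
At steady state, accumulation factor R = 1/(1 − e^(−kτ)) ≈ 1.1975.
Each bolus raises the concentration by D/Vd = 438/163 ≈ 2.687 μg/mL.
Steady-state peak Cmax,ss = C₀·R ≈ 2.687 × 1.1975 ≈ 3.218 μg/mL.
Peak 3.2 μg/mL vs MTC 7 μg/mL: below toxic threshold.

3.2 μg/mL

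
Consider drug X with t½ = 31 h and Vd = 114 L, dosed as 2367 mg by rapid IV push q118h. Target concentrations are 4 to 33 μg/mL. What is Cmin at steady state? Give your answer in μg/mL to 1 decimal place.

1.6 μg/mL

τ/t½ = 118/31 ≈ 3.8065, so fraction remaining f = (1/2)^(118/31) ≈ 0.0715.
Each bolus raises the concentration by D/Vd = 2367/114 ≈ 20.763 μg/mL.
Steady-state trough Cmin,ss = C₀·f/(1−f) ≈ 20.763 × 0.0715/0.9285 ≈ 1.599 μg/mL.
Trough 1.6 μg/mL vs MEC 4 μg/mL: subtherapeutic.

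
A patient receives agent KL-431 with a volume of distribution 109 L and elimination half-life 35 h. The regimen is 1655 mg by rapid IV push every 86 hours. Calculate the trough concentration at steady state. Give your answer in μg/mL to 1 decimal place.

τ/t½ = 86/35 ≈ 2.4571, so fraction remaining f = (1/2)^(86/35) ≈ 0.1821.
Single-dose peak C₀ = D/Vd = 1655/109 ≈ 15.183 μg/mL.
Steady-state trough Cmin,ss = C₀·f/(1−f) ≈ 15.183 × 0.1821/0.8179 ≈ 3.380 μg/mL.

3.4 μg/mL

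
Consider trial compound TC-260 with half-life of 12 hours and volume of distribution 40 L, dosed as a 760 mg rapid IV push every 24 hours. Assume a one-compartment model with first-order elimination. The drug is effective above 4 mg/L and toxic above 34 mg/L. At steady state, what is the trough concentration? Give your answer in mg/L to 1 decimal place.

6.3 mg/L

τ = 24 h = 2 half-lives, so f = (1/2)^2 = 0.25.
At steady state, R = 1/(1 − 0.25) = 4/3.
Single-dose peak C₀ = D/Vd = 760/40 = 19 mg/L.
Steady-state peak Cmax,ss = C₀·R = 19 × 4/3 ≈ 25.333 mg/L.
Steady-state trough Cmin,ss = Cmax,ss·f ≈ 25.333 × 0.25 ≈ 6.333 mg/L.
Trough 6.3 mg/L vs MEC 4 mg/L: adequate.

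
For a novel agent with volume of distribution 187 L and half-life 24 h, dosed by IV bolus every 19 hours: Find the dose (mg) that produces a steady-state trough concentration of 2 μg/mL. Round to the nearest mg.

273 mg

τ/t½ = 19/24 ≈ 0.79167, so f = (1/2)^(19/24) ≈ 0.577676.
Cmin,ss = (D/Vd)·f/(1−f), so D = Cmin,ss·Vd·(1−f)/f.
D = 2 × 187 × (1−f)/f ≈ 2 × 187 × 0.73107 ≈ 273.42 mg.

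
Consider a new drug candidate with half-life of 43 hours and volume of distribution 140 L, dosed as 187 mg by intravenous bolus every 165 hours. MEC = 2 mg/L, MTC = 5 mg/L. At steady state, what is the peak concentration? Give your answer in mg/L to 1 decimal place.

1.4 mg/L

Over one 165-h interval, 165/43 ≈ 3.8372 half-lives elapse, leaving f ≈ 0.0700 of each dose.
Accumulation ratio R = 1/(1 − f) ≈ 1/0.9300 ≈ 1.0753.
Each bolus raises the concentration by D/Vd = 187/140 ≈ 1.336 mg/L.
Steady-state peak Cmax,ss = C₀·R ≈ 1.336 × 1.0753 ≈ 1.437 mg/L.
Peak 1.4 mg/L vs MTC 5 mg/L: below toxic threshold.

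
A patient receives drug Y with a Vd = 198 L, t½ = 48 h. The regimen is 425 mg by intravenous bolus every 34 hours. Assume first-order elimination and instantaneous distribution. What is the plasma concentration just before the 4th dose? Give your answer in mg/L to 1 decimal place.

2.6 mg/L

f = (1/2)^(τ/t½) = (1/2)^(34/48) ≈ 0.6120.
C₀ = D/Vd = 425/198 ≈ 2.146 mg/L.
Before the 4th dose, 3 doses have been given. Superposition: Cmin = C₀·(f + f² + … + f^3).
≈ 2.146 × (0.6120 + 0.3745 + 0.2292) ≈ 2.146 × 1.2157 ≈ 2.609 mg/L.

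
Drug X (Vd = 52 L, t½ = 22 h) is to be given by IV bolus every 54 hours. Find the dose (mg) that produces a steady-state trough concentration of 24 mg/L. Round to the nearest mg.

τ/t½ = 54/22 ≈ 2.4545, so f = (1/2)^(54/22) ≈ 0.182435.
Cmin,ss = (D/Vd)·f/(1−f), so D = Cmin,ss·Vd·(1−f)/f.
D = 24 × 52 × (1−f)/f ≈ 24 × 52 × 4.48140 ≈ 5592.79 mg.

5593 mg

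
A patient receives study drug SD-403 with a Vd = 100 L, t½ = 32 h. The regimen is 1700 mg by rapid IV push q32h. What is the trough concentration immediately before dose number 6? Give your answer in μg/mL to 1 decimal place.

16.5 μg/mL

f = (1/2)^(τ/t½) = (1/2)^(32/32) ≈ 0.5000.
C₀ = D/Vd = 1700/100 ≈ 17.000 μg/mL.
Before the 6th dose, 5 doses have been given. Superposition: Cmin = C₀·(f + f² + … + f^5).
≈ 17.000 × (0.5000 + 0.2500 + 0.1250 + 0.0625 + 0.0313) ≈ 17.000 × 0.9688 ≈ 16.470 μg/mL.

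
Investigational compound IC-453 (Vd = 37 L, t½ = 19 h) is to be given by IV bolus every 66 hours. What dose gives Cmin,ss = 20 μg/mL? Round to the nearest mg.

7481 mg

τ/t½ = 66/19 ≈ 3.4737, so f = (1/2)^(66/19) ≈ 0.090015.
Cmin,ss = (D/Vd)·f/(1−f), so D = Cmin,ss·Vd·(1−f)/f.
D = 20 × 37 × (1−f)/f ≈ 20 × 37 × 10.10926 ≈ 7480.85 mg.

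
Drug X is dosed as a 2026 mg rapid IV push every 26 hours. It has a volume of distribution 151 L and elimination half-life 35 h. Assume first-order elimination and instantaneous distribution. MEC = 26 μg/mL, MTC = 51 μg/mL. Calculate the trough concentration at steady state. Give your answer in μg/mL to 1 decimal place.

k = ln2/t½ = ln2/35 ≈ 0.019804 h⁻¹; fraction remaining f = e^(−kτ) = e^(−0.019804×26) ≈ 0.5976.
At steady state, accumulation factor R = 1/(1 − e^(−kτ)) ≈ 2.4851.
Single-dose peak C₀ = D/Vd = 2026/151 ≈ 13.417 μg/mL.
Cmax,ss = C₀/(1 − f) ≈ 13.417/0.4024 ≈ 33.342 μg/mL.
Steady-state trough Cmin,ss = Cmax,ss·f ≈ 33.342 × 0.5976 ≈ 19.925 μg/mL.
Trough 19.9 μg/mL vs MEC 26 μg/mL: subtherapeutic.

19.9 μg/mL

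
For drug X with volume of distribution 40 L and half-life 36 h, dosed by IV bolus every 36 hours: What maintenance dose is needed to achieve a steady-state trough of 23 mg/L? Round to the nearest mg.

τ/t½ = 36/36 ≈ 1, so f = (1/2)^(36/36) ≈ 0.500000.
Cmin,ss = (D/Vd)·f/(1−f), so D = Cmin,ss·Vd·(1−f)/f.
D = 23 × 40 × (1−f)/f ≈ 23 × 40 × 1.00000 ≈ 920.00 mg.

920 mg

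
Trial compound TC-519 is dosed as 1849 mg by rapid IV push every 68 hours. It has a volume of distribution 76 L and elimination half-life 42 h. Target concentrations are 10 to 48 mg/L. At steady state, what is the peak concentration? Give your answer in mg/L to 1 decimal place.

36.1 mg/L

τ/t½ = 68/42 ≈ 1.619, so fraction remaining f = (1/2)^(68/42) ≈ 0.3256.
Accumulation ratio R = 1/(1 − f) ≈ 1/0.6744 ≈ 1.4828.
Single-dose peak C₀ = D/Vd = 1849/76 ≈ 24.329 mg/L.
Steady-state peak Cmax,ss = C₀·R ≈ 24.329 × 1.4828 ≈ 36.075 mg/L.
Peak 36.1 mg/L vs MTC 48 mg/L: below toxic threshold.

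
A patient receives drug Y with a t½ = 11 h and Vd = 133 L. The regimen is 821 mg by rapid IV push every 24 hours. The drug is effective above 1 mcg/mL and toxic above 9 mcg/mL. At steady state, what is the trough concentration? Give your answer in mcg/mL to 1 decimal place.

Over one 24-h interval, 24/11 ≈ 2.1818 half-lives elapse, leaving f ≈ 0.2204 of each dose.
Each bolus raises the concentration by D/Vd = 821/133 ≈ 6.173 mcg/mL.
Steady-state trough Cmin,ss = C₀·f/(1−f) ≈ 6.173 × 0.2204/0.7796 ≈ 1.745 mcg/mL.
Trough 1.7 mcg/mL vs MEC 1 mcg/mL: adequate.

1.7 mcg/mL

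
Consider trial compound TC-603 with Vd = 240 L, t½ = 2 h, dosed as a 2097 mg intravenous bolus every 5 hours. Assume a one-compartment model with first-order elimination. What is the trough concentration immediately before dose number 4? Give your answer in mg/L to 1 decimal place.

f = (1/2)^(τ/t½) = (1/2)^(5/2) ≈ 0.1768.
C₀ = D/Vd = 2097/240 ≈ 8.738 mg/L.
Before the 4th dose, 3 doses have been given. Superposition: Cmin = C₀·(f + f² + … + f^3).
≈ 8.738 × (0.1768 + 0.0313 + 0.0055) ≈ 8.738 × 0.2136 ≈ 1.866 mg/L.

1.9 mg/L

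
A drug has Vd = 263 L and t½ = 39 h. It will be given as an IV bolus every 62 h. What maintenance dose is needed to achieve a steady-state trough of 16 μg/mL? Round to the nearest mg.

τ/t½ = 62/39 ≈ 1.5897, so f = (1/2)^(62/39) ≈ 0.332230.
Cmin,ss = (D/Vd)·f/(1−f), so D = Cmin,ss·Vd·(1−f)/f.
D = 16 × 263 × (1−f)/f ≈ 16 × 263 × 2.00996 ≈ 8457.91 mg.

8458 mg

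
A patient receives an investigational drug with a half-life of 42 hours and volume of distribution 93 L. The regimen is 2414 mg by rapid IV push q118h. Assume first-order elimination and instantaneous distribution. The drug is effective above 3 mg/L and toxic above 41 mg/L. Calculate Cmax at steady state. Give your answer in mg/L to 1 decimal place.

k = ln2/t½ = ln2/42 ≈ 0.016504 h⁻¹; fraction remaining f = e^(−kτ) = e^(−0.016504×118) ≈ 0.1426.
Accumulation ratio R = 1/(1 − f) ≈ 1/0.8574 ≈ 1.1663.
Each bolus raises the concentration by D/Vd = 2414/93 ≈ 25.957 mg/L.
Steady-state peak Cmax,ss = C₀·R ≈ 25.957 × 1.1663 ≈ 30.274 mg/L.
Peak 30.3 mg/L vs MTC 41 mg/L: below toxic threshold.

30.3 mg/L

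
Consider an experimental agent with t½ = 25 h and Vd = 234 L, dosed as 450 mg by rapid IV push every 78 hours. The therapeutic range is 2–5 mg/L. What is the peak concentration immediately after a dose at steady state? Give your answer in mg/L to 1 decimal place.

2.2 mg/L

k = ln2/t½ = ln2/25 ≈ 0.027726 h⁻¹; fraction remaining f = e^(−kτ) = e^(−0.027726×78) ≈ 0.1150.
Accumulation ratio R = 1/(1 − f) ≈ 1/0.8850 ≈ 1.1299.
Single-dose peak C₀ = D/Vd = 450/234 ≈ 1.923 mg/L.
Steady-state peak Cmax,ss = C₀·R ≈ 1.923 × 1.1299 ≈ 2.173 mg/L.
Peak 2.2 mg/L vs MTC 5 mg/L: below toxic threshold.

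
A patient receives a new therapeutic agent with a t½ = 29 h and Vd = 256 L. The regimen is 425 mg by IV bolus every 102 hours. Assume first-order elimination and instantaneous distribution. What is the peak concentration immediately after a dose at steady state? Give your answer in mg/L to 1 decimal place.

1.8 mg/L

τ/t½ = 102/29 ≈ 3.5172, so fraction remaining f = (1/2)^(102/29) ≈ 0.0873.
At steady state, accumulation factor R = 1/(1 − e^(−kτ)) ≈ 1.0957.
Each bolus raises the concentration by D/Vd = 425/256 ≈ 1.660 mg/L.
Steady-state peak Cmax,ss = C₀·R ≈ 1.660 × 1.0957 ≈ 1.819 mg/L.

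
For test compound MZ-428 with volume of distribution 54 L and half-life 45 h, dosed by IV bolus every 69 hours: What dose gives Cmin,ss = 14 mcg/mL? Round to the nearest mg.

τ/t½ = 69/45 ≈ 1.5333, so f = (1/2)^(69/45) ≈ 0.345478.
Cmin,ss = (D/Vd)·f/(1−f), so D = Cmin,ss·Vd·(1−f)/f.
D = 14 × 54 × (1−f)/f ≈ 14 × 54 × 1.89454 ≈ 1432.27 mg.

1432 mg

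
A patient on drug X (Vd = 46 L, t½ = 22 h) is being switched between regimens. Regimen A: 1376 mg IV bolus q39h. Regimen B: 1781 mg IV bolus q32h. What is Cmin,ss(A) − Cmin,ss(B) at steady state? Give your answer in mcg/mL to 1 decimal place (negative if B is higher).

Regimen A: f = (1/2)^(39/22) ≈ 0.2927; Cmin,ss = (1376/46)·f/(1−f) ≈ 12.379 mcg/mL.
Regimen B: f = (1/2)^(32/22) ≈ 0.3649; Cmin,ss = (1781/46)·f/(1−f) ≈ 22.245 mcg/mL.
Difference ≈ 12.379 − 22.245 ≈ -9.866 mcg/mL.

-9.9 mcg/mL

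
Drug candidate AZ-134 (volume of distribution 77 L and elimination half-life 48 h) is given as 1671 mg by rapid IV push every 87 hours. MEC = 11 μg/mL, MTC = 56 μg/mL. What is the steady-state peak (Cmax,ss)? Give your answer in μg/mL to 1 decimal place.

30.3 μg/mL

k = ln2/t½ = ln2/48 ≈ 0.014441 h⁻¹; fraction remaining f = e^(−kτ) = e^(−0.014441×87) ≈ 0.2847.
At steady state, accumulation factor R = 1/(1 − e^(−kτ)) ≈ 1.3980.
Single-dose peak C₀ = D/Vd = 1671/77 ≈ 21.701 μg/mL.
Cmax,ss = C₀/(1 − f) ≈ 21.701/0.7153 ≈ 30.338 μg/mL.
Peak 30.3 μg/mL vs MTC 56 μg/mL: below toxic threshold.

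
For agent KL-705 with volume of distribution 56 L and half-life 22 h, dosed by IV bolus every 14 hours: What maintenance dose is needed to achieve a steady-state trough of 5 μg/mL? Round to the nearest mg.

155 mg

τ/t½ = 14/22 ≈ 0.63636, so f = (1/2)^(14/22) ≈ 0.643332.
Cmin,ss = (D/Vd)·f/(1−f), so D = Cmin,ss·Vd·(1−f)/f.
D = 5 × 56 × (1−f)/f ≈ 5 × 56 × 0.55441 ≈ 155.23 mg.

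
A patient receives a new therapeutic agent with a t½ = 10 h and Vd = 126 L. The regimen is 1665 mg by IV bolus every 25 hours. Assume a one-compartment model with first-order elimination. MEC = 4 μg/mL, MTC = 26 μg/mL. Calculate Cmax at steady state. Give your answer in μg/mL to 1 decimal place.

Over one 25-h interval, 25/10 ≈ 2.5 half-lives elapse, leaving f ≈ 0.1768 of each dose.
Accumulation ratio R = 1/(1 − f) ≈ 1/0.8232 ≈ 1.2148.
Single-dose peak C₀ = D/Vd = 1665/126 ≈ 13.214 μg/mL.
Steady-state peak Cmax,ss = C₀·R ≈ 13.214 × 1.2148 ≈ 16.052 μg/mL.
Peak 16.1 μg/mL vs MTC 26 μg/mL: below toxic threshold.

16.1 μg/mL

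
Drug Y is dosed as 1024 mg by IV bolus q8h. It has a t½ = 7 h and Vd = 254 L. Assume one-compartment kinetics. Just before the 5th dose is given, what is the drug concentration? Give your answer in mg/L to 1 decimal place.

f = (1/2)^(τ/t½) = (1/2)^(8/7) ≈ 0.4529.
C₀ = D/Vd = 1024/254 ≈ 4.031 mg/L.
Before the 5th dose, 4 doses have been given. Superposition: Cmin = C₀·(f + f² + … + f^4).
≈ 4.031 × (0.4529 + 0.2051 + 0.0929 + 0.0421) ≈ 4.031 × 0.7930 ≈ 3.197 mg/L.

3.2 mg/L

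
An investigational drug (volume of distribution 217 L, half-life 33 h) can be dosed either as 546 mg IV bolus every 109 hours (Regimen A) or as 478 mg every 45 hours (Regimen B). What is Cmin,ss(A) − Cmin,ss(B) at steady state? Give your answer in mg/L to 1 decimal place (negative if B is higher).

Regimen A: f = (1/2)^(109/33) ≈ 0.1013; Cmin,ss = (546/217)·f/(1−f) ≈ 0.284 mg/L.
Regimen B: f = (1/2)^(45/33) ≈ 0.3886; Cmin,ss = (478/217)·f/(1−f) ≈ 1.400 mg/L.
Difference ≈ 0.284 − 1.400 ≈ -1.116 mg/L.

-1.1 mg/L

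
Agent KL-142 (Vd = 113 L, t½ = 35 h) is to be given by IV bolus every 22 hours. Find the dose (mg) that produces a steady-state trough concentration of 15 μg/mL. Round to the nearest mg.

926 mg

τ/t½ = 22/35 ≈ 0.62857, so f = (1/2)^(22/35) ≈ 0.646817.
Cmin,ss = (D/Vd)·f/(1−f), so D = Cmin,ss·Vd·(1−f)/f.
D = 15 × 113 × (1−f)/f ≈ 15 × 113 × 0.54603 ≈ 925.52 mg.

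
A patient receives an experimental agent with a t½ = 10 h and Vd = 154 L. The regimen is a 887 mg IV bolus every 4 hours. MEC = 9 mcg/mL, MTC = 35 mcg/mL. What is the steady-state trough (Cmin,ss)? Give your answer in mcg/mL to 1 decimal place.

18.0 mcg/mL

k = ln2/t½ = ln2/10 ≈ 0.069315 h⁻¹; fraction remaining f = e^(−kτ) = e^(−0.069315×4) ≈ 0.7579.
At steady state, accumulation factor R = 1/(1 − e^(−kτ)) ≈ 4.1305.
Single-dose peak C₀ = D/Vd = 887/154 ≈ 5.760 mcg/mL.
Cmax,ss = C₀/(1 − f) ≈ 5.760/0.2421 ≈ 23.792 mcg/mL.
One interval later, Cmin,ss = Cmax,ss·e^(−kτ) ≈ 23.792 × 0.7579 ≈ 18.032 mcg/mL.
Trough 18.0 mcg/mL vs MEC 9 mcg/mL: adequate.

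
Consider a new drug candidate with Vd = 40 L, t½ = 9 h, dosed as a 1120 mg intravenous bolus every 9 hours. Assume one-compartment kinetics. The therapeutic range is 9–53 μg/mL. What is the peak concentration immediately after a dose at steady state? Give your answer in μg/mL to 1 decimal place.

56.0 μg/mL

τ = 9 h = 1 half-life, so f = (1/2)^1 = 0.5.
Accumulation ratio R = 1/(1 − f) = 1/0.5 = 2/1.
Single-dose peak C₀ = D/Vd = 1120/40 = 28 μg/mL.
Steady-state peak Cmax,ss = C₀·R = 28 × 2/1 ≈ 56.000 μg/mL.
Peak 56.0 μg/mL vs MTC 53 μg/mL: exceeds toxic threshold.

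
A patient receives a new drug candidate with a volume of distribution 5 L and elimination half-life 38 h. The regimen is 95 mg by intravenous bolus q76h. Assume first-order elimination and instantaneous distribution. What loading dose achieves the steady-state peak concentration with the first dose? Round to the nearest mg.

127 mg

f = (1/2)^(76/38) ≈ 0.250000; accumulation ratio R = 1/(1−f) ≈ 1.33333.
Loading dose to hit Cmax,ss on first dose: D_load = D_maint·R ≈ 95 × 1.33333 ≈ 126.67 mg.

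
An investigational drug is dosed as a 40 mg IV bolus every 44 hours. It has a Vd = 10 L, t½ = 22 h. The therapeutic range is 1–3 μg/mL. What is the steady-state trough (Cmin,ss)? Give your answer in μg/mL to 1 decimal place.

1.3 μg/mL

The dosing interval is 2 half-lives, so f = 2^(−2) = 0.25.
Accumulation ratio R = 1/(1 − f) = 1/0.75 = 4/3.
Single-dose peak C₀ = D/Vd = 40/10 = 4 μg/mL.
Steady-state peak Cmax,ss = C₀·R = 4 × 4/3 ≈ 5.333 μg/mL.
Steady-state trough Cmin,ss = Cmax,ss·f ≈ 5.333 × 0.25 ≈ 1.333 μg/mL.
Trough 1.3 μg/mL vs MEC 1 μg/mL: adequate.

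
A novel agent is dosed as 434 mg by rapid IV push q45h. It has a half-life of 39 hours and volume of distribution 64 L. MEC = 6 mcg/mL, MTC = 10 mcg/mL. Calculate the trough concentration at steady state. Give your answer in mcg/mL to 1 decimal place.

Over one 45-h interval, 45/39 ≈ 1.1538 half-lives elapse, leaving f ≈ 0.4494 of each dose.
Each bolus raises the concentration by D/Vd = 434/64 ≈ 6.781 mcg/mL.
Steady-state trough Cmin,ss = C₀·f/(1−f) ≈ 6.781 × 0.4494/0.5506 ≈ 5.535 mcg/mL.
Trough 5.5 mcg/mL vs MEC 6 mcg/mL: subtherapeutic.

5.5 mcg/mL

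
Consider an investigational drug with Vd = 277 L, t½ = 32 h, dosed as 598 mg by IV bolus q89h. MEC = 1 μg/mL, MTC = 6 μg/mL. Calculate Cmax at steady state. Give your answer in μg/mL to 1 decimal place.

2.5 μg/mL

τ/t½ = 89/32 ≈ 2.7812, so fraction remaining f = (1/2)^(89/32) ≈ 0.1455.
Accumulation ratio R = 1/(1 − f) ≈ 1/0.8545 ≈ 1.1703.
Each bolus raises the concentration by D/Vd = 598/277 ≈ 2.159 μg/mL.
Steady-state peak Cmax,ss = C₀·R ≈ 2.159 × 1.1703 ≈ 2.527 μg/mL.
Peak 2.5 μg/mL vs MTC 6 μg/mL: below toxic threshold.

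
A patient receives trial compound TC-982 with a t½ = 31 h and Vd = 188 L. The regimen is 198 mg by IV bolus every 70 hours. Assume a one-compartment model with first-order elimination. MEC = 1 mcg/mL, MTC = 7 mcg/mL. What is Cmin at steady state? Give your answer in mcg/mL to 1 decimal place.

Over one 70-h interval, 70/31 ≈ 2.2581 half-lives elapse, leaving f ≈ 0.2091 of each dose.
Single-dose peak C₀ = D/Vd = 198/188 ≈ 1.053 mcg/mL.
Steady-state trough Cmin,ss = C₀·f/(1−f) ≈ 1.053 × 0.2091/0.7909 ≈ 0.278 mcg/mL.
Trough 0.3 mcg/mL vs MEC 1 mcg/mL: subtherapeutic.

0.3 mcg/mL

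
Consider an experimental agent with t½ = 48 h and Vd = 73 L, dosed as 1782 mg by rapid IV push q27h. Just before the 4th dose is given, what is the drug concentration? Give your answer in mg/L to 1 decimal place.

f = (1/2)^(τ/t½) = (1/2)^(27/48) ≈ 0.6771.
C₀ = D/Vd = 1782/73 ≈ 24.411 mg/L.
Before the 4th dose, 3 doses have been given. Superposition: Cmin = C₀·(f + f² + … + f^3).
≈ 24.411 × (0.6771 + 0.4585 + 0.3104) ≈ 24.411 × 1.4460 ≈ 35.298 mg/L.

35.3 mg/L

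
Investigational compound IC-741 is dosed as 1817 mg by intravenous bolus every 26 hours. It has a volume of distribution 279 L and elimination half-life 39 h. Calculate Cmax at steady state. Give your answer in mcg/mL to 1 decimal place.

17.6 mcg/mL

Over one 26-h interval, 26/39 ≈ 0.66667 half-lives elapse, leaving f ≈ 0.6300 of each dose.
Accumulation ratio R = 1/(1 − f) ≈ 1/0.3700 ≈ 2.7027.
Each bolus raises the concentration by D/Vd = 1817/279 ≈ 6.513 mcg/mL.
Steady-state peak Cmax,ss = C₀·R ≈ 6.513 × 2.7027 ≈ 17.603 mcg/mL.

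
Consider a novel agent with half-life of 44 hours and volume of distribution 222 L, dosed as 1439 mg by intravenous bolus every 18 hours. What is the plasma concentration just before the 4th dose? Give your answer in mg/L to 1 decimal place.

f = (1/2)^(τ/t½) = (1/2)^(18/44) ≈ 0.7531.
C₀ = D/Vd = 1439/222 ≈ 6.482 mg/L.
Before the 4th dose, 3 doses have been given. Superposition: Cmin = C₀·(f + f² + … + f^3).
≈ 6.482 × (0.7531 + 0.5672 + 0.4271) ≈ 6.482 × 1.7474 ≈ 11.327 mg/L.

11.3 mg/L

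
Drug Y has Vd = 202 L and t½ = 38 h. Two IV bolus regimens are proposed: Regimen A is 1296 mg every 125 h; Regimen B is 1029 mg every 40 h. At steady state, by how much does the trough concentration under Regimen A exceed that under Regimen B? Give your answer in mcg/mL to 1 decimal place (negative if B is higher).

-4.0 mcg/mL

Regimen A: f = (1/2)^(125/38) ≈ 0.1023; Cmin,ss = (1296/202)·f/(1−f) ≈ 0.731 mcg/mL.
Regimen B: f = (1/2)^(40/38) ≈ 0.4821; Cmin,ss = (1029/202)·f/(1−f) ≈ 4.742 mcg/mL.
Difference ≈ 0.731 − 4.742 ≈ -4.011 mcg/mL.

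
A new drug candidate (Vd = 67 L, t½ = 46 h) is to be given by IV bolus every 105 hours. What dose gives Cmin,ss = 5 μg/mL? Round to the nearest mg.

τ/t½ = 105/46 ≈ 2.2826, so f = (1/2)^(105/46) ≈ 0.205526.
Cmin,ss = (D/Vd)·f/(1−f), so D = Cmin,ss·Vd·(1−f)/f.
D = 5 × 67 × (1−f)/f ≈ 5 × 67 × 3.86556 ≈ 1294.96 mg.

1295 mg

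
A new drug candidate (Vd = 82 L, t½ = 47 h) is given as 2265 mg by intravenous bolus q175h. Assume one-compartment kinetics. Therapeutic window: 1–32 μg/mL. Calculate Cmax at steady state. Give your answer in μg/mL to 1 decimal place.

τ/t½ = 175/47 ≈ 3.7234, so fraction remaining f = (1/2)^(175/47) ≈ 0.0757.
Accumulation ratio R = 1/(1 − f) ≈ 1/0.9243 ≈ 1.0819.
Single-dose peak C₀ = D/Vd = 2265/82 ≈ 27.622 μg/mL.
Cmax,ss = C₀/(1 − f) ≈ 27.622/0.9243 ≈ 29.884 μg/mL.
Peak 29.9 μg/mL vs MTC 32 μg/mL: below toxic threshold.

29.9 μg/mL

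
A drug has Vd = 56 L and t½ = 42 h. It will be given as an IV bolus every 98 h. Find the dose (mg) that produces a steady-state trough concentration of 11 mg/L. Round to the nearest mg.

τ/t½ = 98/42 ≈ 2.3333, so f = (1/2)^(98/42) ≈ 0.198425.
Cmin,ss = (D/Vd)·f/(1−f), so D = Cmin,ss·Vd·(1−f)/f.
D = 11 × 56 × (1−f)/f ≈ 11 × 56 × 4.03969 ≈ 2488.45 mg.

2488 mg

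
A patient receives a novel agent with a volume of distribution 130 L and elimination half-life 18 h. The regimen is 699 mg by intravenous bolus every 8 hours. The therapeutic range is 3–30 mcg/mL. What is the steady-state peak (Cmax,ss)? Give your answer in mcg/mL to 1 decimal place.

Over one 8-h interval, 8/18 ≈ 0.44444 half-lives elapse, leaving f ≈ 0.7349 of each dose.
At steady state, accumulation factor R = 1/(1 − e^(−kτ)) ≈ 3.7722.
Single-dose peak C₀ = D/Vd = 699/130 ≈ 5.377 mcg/mL.
Steady-state peak Cmax,ss = C₀·R ≈ 5.377 × 3.7722 ≈ 20.283 mcg/mL.
Peak 20.3 mcg/mL vs MTC 30 mcg/mL: below toxic threshold.

20.3 mcg/mL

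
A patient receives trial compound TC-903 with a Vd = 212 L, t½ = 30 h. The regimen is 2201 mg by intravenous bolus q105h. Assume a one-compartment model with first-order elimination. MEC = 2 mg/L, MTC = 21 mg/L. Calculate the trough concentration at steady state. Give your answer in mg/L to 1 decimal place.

1.0 mg/L

Over one 105-h interval, 105/30 ≈ 3.5 half-lives elapse, leaving f ≈ 0.0884 of each dose.
At steady state, accumulation factor R = 1/(1 − e^(−kτ)) ≈ 1.0970.
Each bolus raises the concentration by D/Vd = 2201/212 ≈ 10.382 mg/L.
Cmax,ss = C₀/(1 − f) ≈ 10.382/0.9116 ≈ 11.389 mg/L.
Steady-state trough Cmin,ss = Cmax,ss·f ≈ 11.389 × 0.0884 ≈ 1.007 mg/L.
Trough 1.0 mg/L vs MEC 2 mg/L: subtherapeutic.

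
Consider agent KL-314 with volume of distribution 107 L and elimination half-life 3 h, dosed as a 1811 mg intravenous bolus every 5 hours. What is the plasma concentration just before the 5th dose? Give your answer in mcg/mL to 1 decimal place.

f = (1/2)^(τ/t½) = (1/2)^(5/3) ≈ 0.3150.
C₀ = D/Vd = 1811/107 ≈ 16.925 mcg/mL.
Before the 5th dose, 4 doses have been given. Superposition: Cmin = C₀·(f + f² + … + f^4).
≈ 16.925 × (0.3150 + 0.0992 + 0.0313 + 0.0098) ≈ 16.925 × 0.4553 ≈ 7.706 mcg/mL.

7.7 mcg/mL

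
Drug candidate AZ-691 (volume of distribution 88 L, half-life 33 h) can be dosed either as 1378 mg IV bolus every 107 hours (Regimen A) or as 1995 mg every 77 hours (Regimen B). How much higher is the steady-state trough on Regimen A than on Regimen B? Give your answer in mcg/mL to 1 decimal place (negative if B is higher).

-3.8 mcg/mL

Regimen A: f = (1/2)^(107/33) ≈ 0.1057; Cmin,ss = (1378/88)·f/(1−f) ≈ 1.851 mcg/mL.
Regimen B: f = (1/2)^(77/33) ≈ 0.1984; Cmin,ss = (1995/88)·f/(1−f) ≈ 5.611 mcg/mL.
Difference ≈ 1.851 − 5.611 ≈ -3.760 mcg/mL.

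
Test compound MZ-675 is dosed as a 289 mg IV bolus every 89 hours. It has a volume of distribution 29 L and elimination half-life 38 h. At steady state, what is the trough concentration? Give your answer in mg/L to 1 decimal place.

2.4 mg/L

τ/t½ = 89/38 ≈ 2.3421, so fraction remaining f = (1/2)^(89/38) ≈ 0.1972.
Each bolus raises the concentration by D/Vd = 289/29 ≈ 9.966 mg/L.
Steady-state trough Cmin,ss = C₀·f/(1−f) ≈ 9.966 × 0.1972/0.8028 ≈ 2.448 mg/L.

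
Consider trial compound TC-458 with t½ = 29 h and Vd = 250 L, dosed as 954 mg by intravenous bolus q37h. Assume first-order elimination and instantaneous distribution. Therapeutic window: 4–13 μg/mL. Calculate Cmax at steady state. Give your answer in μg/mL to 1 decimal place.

Over one 37-h interval, 37/29 ≈ 1.2759 half-lives elapse, leaving f ≈ 0.4130 of each dose.
At steady state, accumulation factor R = 1/(1 − e^(−kτ)) ≈ 1.7036.
Single-dose peak C₀ = D/Vd = 954/250 ≈ 3.816 μg/mL.
Steady-state peak Cmax,ss = C₀·R ≈ 3.816 × 1.7036 ≈ 6.501 μg/mL.
Peak 6.5 μg/mL vs MTC 13 μg/mL: below toxic threshold.

6.5 μg/mL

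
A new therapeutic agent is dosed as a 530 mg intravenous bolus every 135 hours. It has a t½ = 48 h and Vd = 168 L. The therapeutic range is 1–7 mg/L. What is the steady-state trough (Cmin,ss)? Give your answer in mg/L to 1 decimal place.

0.5 mg/L

k = ln2/t½ = ln2/48 ≈ 0.014441 h⁻¹; fraction remaining f = e^(−kτ) = e^(−0.014441×135) ≈ 0.1423.
At steady state, accumulation factor R = 1/(1 − e^(−kτ)) ≈ 1.1659.
Each bolus raises the concentration by D/Vd = 530/168 ≈ 3.155 mg/L.
Cmax,ss = C₀/(1 − f) ≈ 3.155/0.8577 ≈ 3.678 mg/L.
Steady-state trough Cmin,ss = Cmax,ss·f ≈ 3.678 × 0.1423 ≈ 0.523 mg/L.
Trough 0.5 mg/L vs MEC 1 mg/L: subtherapeutic.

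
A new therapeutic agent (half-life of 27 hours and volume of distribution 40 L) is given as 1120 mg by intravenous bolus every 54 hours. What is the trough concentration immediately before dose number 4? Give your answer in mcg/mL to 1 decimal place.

f = (1/2)^(τ/t½) = (1/2)^(54/27) ≈ 0.2500.
C₀ = D/Vd = 1120/40 ≈ 28.000 mcg/mL.
Before the 4th dose, 3 doses have been given. Superposition: Cmin = C₀·(f + f² + … + f^3).
≈ 28.000 × (0.2500 + 0.0625 + 0.0156) ≈ 28.000 × 0.3281 ≈ 9.187 mcg/mL.

9.2 mcg/mL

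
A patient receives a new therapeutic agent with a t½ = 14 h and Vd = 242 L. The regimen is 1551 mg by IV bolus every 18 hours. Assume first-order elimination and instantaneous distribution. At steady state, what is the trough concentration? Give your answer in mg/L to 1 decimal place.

Over one 18-h interval, 18/14 ≈ 1.2857 half-lives elapse, leaving f ≈ 0.4102 of each dose.
Each bolus raises the concentration by D/Vd = 1551/242 ≈ 6.409 mg/L.
Steady-state trough Cmin,ss = C₀·f/(1−f) ≈ 6.409 × 0.4102/0.5898 ≈ 4.457 mg/L.

4.5 mg/L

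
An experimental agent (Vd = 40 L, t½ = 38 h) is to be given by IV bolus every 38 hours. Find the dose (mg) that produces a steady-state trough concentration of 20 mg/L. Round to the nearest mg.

τ/t½ = 38/38 ≈ 1, so f = (1/2)^(38/38) ≈ 0.500000.
Cmin,ss = (D/Vd)·f/(1−f), so D = Cmin,ss·Vd·(1−f)/f.
D = 20 × 40 × (1−f)/f ≈ 20 × 40 × 1.00000 ≈ 800.00 mg.

800 mg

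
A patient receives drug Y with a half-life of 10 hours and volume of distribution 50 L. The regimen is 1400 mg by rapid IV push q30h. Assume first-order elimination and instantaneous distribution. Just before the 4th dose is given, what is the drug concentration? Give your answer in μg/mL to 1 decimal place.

4.0 μg/mL

f = (1/2)^(τ/t½) = (1/2)^(30/10) ≈ 0.1250.
C₀ = D/Vd = 1400/50 ≈ 28.000 μg/mL.
Before the 4th dose, 3 doses have been given. Superposition: Cmin = C₀·(f + f² + … + f^3).
≈ 28.000 × (0.1250 + 0.0156 + 0.0020) ≈ 28.000 × 0.1426 ≈ 3.993 μg/mL.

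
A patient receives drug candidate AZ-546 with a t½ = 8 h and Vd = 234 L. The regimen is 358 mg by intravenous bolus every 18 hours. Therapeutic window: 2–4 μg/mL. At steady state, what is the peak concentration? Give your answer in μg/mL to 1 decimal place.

Over one 18-h interval, 18/8 ≈ 2.25 half-lives elapse, leaving f ≈ 0.2102 of each dose.
At steady state, accumulation factor R = 1/(1 − e^(−kτ)) ≈ 1.2661.
Single-dose peak C₀ = D/Vd = 358/234 ≈ 1.530 μg/mL.
Steady-state peak Cmax,ss = C₀·R ≈ 1.530 × 1.2661 ≈ 1.937 μg/mL.
Peak 1.9 μg/mL vs MTC 4 μg/mL: below toxic threshold.

1.9 μg/mL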